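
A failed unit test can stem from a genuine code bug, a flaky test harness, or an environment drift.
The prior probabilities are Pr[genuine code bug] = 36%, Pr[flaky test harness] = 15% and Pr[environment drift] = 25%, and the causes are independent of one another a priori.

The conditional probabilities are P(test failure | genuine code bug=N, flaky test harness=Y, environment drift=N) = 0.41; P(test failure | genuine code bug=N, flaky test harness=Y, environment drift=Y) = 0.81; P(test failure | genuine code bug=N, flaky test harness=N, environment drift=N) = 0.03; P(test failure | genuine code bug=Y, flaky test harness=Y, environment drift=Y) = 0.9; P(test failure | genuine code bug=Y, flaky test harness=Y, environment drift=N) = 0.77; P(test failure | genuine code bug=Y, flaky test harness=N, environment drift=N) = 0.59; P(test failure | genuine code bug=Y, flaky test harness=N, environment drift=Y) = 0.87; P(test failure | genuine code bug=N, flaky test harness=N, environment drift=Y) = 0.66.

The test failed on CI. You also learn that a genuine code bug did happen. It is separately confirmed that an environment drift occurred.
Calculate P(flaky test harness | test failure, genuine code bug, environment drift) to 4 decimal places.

P(flaky test harness | test failure, genuine code bug, environment drift) ≈ 0.1544

By total probability over both values of flaky test harness:
  P(test failure | genuine code bug, environment drift) = 0.87×0.85 + 0.9×0.15
        = 0.739500 + 0.135000 = 0.874500
The terms with flaky test harness present sum to 0.135000, so
  P(flaky test harness | test failure, genuine code bug, environment drift) = 0.135000 / 0.874500 ≈ 0.1544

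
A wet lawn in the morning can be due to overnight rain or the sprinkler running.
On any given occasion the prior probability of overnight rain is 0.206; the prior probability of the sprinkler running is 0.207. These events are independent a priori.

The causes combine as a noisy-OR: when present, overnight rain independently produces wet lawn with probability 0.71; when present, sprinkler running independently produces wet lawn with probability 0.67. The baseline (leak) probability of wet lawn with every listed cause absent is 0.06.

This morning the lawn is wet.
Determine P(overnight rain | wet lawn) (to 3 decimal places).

Under noisy-OR, P(wet lawn | causes) = 1 − (1−0.06)·∏(1−qᵢ) over the active causes.
P(wet lawn) = 0.06×0.794×0.793 + 0.6898×0.794×0.207 + 0.7274×0.206×0.793 + 0.910042×0.206×0.207 = 0.037779 + 0.113374 + 0.118827 + 0.038806 = 0.308786
The overnight rain-present share is 0.118827 + 0.038806 = 0.157633.
Hence the posterior is 0.157633/0.308786 ≈ 0.510.

P(overnight rain | wet lawn) ≈ 0.510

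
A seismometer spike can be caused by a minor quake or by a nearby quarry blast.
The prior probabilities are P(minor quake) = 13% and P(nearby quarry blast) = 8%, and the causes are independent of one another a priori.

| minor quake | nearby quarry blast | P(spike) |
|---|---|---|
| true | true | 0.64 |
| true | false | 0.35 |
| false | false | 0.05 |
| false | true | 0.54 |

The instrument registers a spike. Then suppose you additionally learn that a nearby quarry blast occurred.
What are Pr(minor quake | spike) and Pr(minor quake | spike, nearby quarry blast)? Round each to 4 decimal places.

P(spike) = 0.05·0.87·0.92 + 0.54·0.87·0.08 + 0.35·0.13·0.92 + 0.64·0.13·0.08 = 0.040020 + 0.037584 + 0.041860 + 0.006656 = 0.126120
Of this, 0.048516 comes from 0.041860 + 0.006656 (the minor quake=true cases).
Hence the posterior is 0.048516/0.126120 ≈ 0.3847.

Now condition on the additional information:
Weight on minor quake=true, given the evidence: 0.64·0.13 = 0.083200
The normalizing constant is 0.54·0.87 + 0.64·0.13 = 0.553000
Posterior = 0.083200 / 0.553000 ≈ 0.1505

Pr(minor quake | spike) ≈ 0.3847; Pr(minor quake | spike, nearby quarry blast) ≈ 0.1505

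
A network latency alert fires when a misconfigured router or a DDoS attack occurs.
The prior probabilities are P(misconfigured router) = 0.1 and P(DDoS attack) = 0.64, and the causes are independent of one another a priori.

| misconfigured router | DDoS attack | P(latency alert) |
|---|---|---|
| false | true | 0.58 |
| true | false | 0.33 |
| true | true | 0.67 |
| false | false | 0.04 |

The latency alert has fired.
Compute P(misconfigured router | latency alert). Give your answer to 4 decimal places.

P(misconfigured router | latency alert) ≈ 0.1363

Sum P(latency alert|·) weighted by the priors over the 4 (misconfigured router, DDoS attack) configurations:
  P(latency alert) = 0.04·0.9·0.36 + 0.58·0.9·0.64 + 0.33·0.1·0.36 + 0.67·0.1·0.64
        = 0.012960 + 0.334080 + 0.011880 + 0.042880 = 0.401800
Keeping only the misconfigured router-present terms gives 0.054760, so
  P(misconfigured router | latency alert) = 0.054760 / 0.401800 ≈ 0.1363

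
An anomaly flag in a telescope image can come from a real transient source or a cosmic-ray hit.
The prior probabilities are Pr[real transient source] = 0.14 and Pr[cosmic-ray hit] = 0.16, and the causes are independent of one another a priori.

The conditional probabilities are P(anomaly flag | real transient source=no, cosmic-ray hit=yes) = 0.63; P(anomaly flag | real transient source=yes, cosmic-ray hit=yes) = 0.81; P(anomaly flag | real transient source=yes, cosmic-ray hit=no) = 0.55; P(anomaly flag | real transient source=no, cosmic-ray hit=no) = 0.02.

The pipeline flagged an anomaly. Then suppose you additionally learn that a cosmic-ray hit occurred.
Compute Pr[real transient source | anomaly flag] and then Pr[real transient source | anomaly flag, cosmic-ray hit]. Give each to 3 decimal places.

Pr[real transient source | anomaly flag] ≈ 0.450; Pr[real transient source | anomaly flag, cosmic-ray hit] ≈ 0.173

P(anomaly flag) = 0.02×0.86×0.84 + 0.63×0.86×0.16 + 0.55×0.14×0.84 + 0.81×0.14×0.16 = 0.014448 + 0.086688 + 0.064680 + 0.018144 = 0.183960
The real transient source-present share is 0.064680 + 0.018144 = 0.082824.
So P(real transient source | anomaly flag) = 0.082824/0.183960 ≈ 0.450.

With the extra evidence:
P(anomaly flag | cosmic-ray hit) = 0.63*0.86 + 0.81*0.14 = 0.541800 + 0.113400 = 0.655200
The real transient source-present share is 0.81*0.14 = 0.113400.
Hence the posterior is 0.113400/0.655200 ≈ 0.173.
This is intercausal reasoning (explaining away): once cosmic-ray hit accounts for the anomaly flag, real transient source becomes less likely.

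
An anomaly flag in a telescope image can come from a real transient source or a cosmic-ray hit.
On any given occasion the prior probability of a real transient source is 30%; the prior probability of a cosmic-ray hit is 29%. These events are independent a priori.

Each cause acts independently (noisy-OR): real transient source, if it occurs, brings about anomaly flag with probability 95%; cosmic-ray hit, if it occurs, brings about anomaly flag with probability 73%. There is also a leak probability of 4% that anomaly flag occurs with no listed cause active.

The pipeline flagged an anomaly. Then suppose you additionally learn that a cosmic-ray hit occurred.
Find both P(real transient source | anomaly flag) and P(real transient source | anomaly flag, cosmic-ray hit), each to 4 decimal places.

Under noisy-OR, P(anomaly flag | causes) = 1 − (1−0.04)·∏(1−qᵢ) over the active causes.
Weight on real transient source=true, given the evidence: 0.202776 + 0.085872 = 0.288648
Normalizer over all consistent configurations: 0.04×0.7×0.71 + 0.7408×0.7×0.29 + 0.952×0.3×0.71 + 0.98704×0.3×0.29 = 0.458910
Posterior = 0.288648 / 0.458910 ≈ 0.6290

Now also conditioning on cosmic-ray hit=true:
P(anomaly flag | cosmic-ray hit) = 0.7408*0.7 + 0.98704*0.3 = 0.518560 + 0.296112 = 0.814672
The real transient source-present share is 0.98704*0.3 = 0.296112.
Hence the posterior is 0.296112/0.814672 ≈ 0.3635.
This is intercausal reasoning (explaining away): once cosmic-ray hit accounts for the anomaly flag, real transient source becomes less likely.

P(real transient source | anomaly flag) ≈ 0.6290; P(real transient source | anomaly flag, cosmic-ray hit) ≈ 0.3635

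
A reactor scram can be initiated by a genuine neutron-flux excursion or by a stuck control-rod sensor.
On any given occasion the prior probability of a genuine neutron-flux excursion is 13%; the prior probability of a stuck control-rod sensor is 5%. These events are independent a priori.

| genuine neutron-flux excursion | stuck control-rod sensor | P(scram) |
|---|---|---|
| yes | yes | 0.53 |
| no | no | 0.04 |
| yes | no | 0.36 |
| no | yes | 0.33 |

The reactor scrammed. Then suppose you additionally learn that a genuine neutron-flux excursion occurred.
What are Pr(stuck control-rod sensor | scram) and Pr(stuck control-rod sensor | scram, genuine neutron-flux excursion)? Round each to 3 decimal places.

Pr(stuck control-rod sensor | scram) ≈ 0.187; Pr(stuck control-rod sensor | scram, genuine neutron-flux excursion) ≈ 0.072

Weight on stuck control-rod sensor=true, given the evidence: 0.014355 + 0.003445 = 0.017800
The normalizing constant is 0.04*0.87*0.95 + 0.33*0.87*0.05 + 0.36*0.13*0.95 + 0.53*0.13*0.05 = 0.095320
Posterior = 0.017800 / 0.095320 ≈ 0.187

Now condition on the additional information:
P(scram | genuine neutron-flux excursion) = 0.36*0.95 + 0.53*0.05 = 0.342000 + 0.026500 = 0.368500
Of this, 0.026500 comes from 0.53*0.05 (the stuck control-rod sensor=true cases).
P(stuck control-rod sensor | scram, genuine neutron-flux excursion) = 0.026500 / 0.368500 ≈ 0.072
The drop from 0.187 to 0.072 is the explaining-away (discounting) effect.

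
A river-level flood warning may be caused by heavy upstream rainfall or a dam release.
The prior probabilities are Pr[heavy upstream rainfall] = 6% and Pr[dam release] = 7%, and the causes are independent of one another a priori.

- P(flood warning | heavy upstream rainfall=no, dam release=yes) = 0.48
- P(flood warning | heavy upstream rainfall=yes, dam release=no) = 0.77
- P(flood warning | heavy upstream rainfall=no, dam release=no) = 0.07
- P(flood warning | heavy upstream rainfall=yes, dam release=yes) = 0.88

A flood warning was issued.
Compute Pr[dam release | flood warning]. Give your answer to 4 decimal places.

For the numerator, keep only dam release=true terms: 0.031584 + 0.003696 = 0.035280
The normalizing constant is 0.07×0.94×0.93 + 0.48×0.94×0.07 + 0.77×0.06×0.93 + 0.88×0.06×0.07 = 0.139440
P(dam release | flood warning) = 0.035280/0.139440 ≈ 0.2530

Pr[dam release | flood warning] ≈ 0.2530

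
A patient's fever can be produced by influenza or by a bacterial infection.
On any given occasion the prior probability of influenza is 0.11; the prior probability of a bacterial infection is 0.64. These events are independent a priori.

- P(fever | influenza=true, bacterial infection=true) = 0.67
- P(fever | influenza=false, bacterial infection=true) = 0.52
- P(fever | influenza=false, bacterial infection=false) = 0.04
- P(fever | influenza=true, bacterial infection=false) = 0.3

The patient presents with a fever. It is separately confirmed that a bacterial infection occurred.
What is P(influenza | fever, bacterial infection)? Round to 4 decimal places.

P(influenza | fever, bacterial infection) ≈ 0.1374

By total probability over both values of influenza:
  P(fever | bacterial infection) = 0.52*0.89 + 0.67*0.11
        = 0.462800 + 0.073700 = 0.536500
Keeping only the influenza-present terms gives 0.073700, so
  P(influenza | fever, bacterial infection) = 0.073700 / 0.536500 ≈ 0.1374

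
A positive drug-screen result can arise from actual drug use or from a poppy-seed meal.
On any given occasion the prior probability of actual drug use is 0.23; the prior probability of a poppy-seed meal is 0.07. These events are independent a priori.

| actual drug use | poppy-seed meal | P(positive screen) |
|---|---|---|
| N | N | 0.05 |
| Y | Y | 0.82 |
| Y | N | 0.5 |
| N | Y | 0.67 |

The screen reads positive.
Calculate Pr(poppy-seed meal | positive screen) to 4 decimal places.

Pr(poppy-seed meal | positive screen) ≈ 0.2568

P(positive screen) = 0.05*0.77*0.93 + 0.67*0.77*0.07 + 0.5*0.23*0.93 + 0.82*0.23*0.07 = 0.035805 + 0.036113 + 0.106950 + 0.013202 = 0.192070
Of this, 0.049315 comes from 0.036113 + 0.013202 (the poppy-seed meal=true cases).
P(poppy-seed meal | positive screen) = 0.049315 / 0.192070 ≈ 0.2568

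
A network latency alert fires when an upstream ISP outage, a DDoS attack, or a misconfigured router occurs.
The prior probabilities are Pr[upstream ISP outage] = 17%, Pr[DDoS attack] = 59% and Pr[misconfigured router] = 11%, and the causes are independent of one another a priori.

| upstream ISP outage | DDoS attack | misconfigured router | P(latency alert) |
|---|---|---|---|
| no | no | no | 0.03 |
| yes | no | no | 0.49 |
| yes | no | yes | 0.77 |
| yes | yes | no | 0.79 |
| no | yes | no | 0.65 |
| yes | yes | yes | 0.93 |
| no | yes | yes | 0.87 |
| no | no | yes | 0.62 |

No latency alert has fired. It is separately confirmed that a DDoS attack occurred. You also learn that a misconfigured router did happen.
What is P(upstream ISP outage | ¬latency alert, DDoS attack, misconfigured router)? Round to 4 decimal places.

P(upstream ISP outage | ¬latency alert, DDoS attack, misconfigured router) ≈ 0.0993

P(¬latency alert | DDoS attack, misconfigured router) = 0.13·0.83 + 0.07·0.17 = 0.107900 + 0.011900 = 0.119800
Restricting to configurations with upstream ISP outage present: 0.07·0.17 = 0.011900.
P(upstream ISP outage | ¬latency alert, DDoS attack, misconfigured router) = 0.011900 / 0.119800 ≈ 0.0993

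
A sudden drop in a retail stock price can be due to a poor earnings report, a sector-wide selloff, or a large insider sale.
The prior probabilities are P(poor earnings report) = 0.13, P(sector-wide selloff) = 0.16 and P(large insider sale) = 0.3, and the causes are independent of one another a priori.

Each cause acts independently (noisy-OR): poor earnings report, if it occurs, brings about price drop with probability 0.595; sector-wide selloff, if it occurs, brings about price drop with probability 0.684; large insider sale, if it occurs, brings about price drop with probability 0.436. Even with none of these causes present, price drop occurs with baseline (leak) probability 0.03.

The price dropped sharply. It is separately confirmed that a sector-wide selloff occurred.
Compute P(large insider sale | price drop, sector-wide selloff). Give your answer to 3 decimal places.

P(large insider sale | price drop, sector-wide selloff) ≈ 0.334

Under noisy-OR, P(price drop | causes) = 1 − (1−0.03)·∏(1−qᵢ) over the active causes.
Enumerate the 4 (poor earnings report, large insider sale) configurations and weight by the priors:
  P(price drop | sector-wide selloff) = 0.69348×0.87×0.7 + 0.827123×0.87×0.3 + 0.875859×0.13×0.7 + 0.929985×0.13×0.3
        = 0.422329 + 0.215879 + 0.079703 + 0.036269 = 0.754180
Keeping only the large insider sale-present terms gives 0.252148, so
  P(large insider sale | price drop, sector-wide selloff) = 0.252148 / 0.754180 ≈ 0.334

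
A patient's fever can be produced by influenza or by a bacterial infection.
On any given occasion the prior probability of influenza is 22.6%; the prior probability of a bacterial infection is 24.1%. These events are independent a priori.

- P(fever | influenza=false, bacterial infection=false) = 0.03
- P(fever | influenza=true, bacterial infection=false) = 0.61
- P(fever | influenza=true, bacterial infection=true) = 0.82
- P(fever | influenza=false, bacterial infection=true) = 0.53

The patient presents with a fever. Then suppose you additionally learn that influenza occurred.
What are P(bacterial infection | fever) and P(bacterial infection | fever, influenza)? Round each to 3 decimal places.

P(fever) = 0.03*0.774*0.759 + 0.53*0.774*0.241 + 0.61*0.226*0.759 + 0.82*0.226*0.241 = 0.017624 + 0.098863 + 0.104636 + 0.044662 = 0.265785
Restricting to configurations with bacterial infection present: 0.098863 + 0.044662 = 0.143525.
P(bacterial infection | fever) = 0.143525 / 0.265785 ≈ 0.540

Now condition on the additional information:
Sum P(fever|·) weighted by the priors over both values of bacterial infection:
  P(fever | influenza) = 0.61*0.759 + 0.82*0.241
        = 0.462990 + 0.197620 = 0.660610
Keeping only the bacterial infection-present terms gives 0.197620, so
  P(bacterial infection | fever, influenza) = 0.197620 / 0.660610 ≈ 0.299

P(bacterial infection | fever) ≈ 0.540; P(bacterial infection | fever, influenza) ≈ 0.299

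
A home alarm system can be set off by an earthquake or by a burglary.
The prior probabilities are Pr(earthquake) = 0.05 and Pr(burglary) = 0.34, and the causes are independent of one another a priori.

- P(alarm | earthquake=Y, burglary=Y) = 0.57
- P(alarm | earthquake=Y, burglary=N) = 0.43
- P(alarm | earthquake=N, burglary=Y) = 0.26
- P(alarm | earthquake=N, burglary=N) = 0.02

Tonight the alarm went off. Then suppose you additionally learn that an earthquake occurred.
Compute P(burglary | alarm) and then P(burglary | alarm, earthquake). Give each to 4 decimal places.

P(burglary | alarm) ≈ 0.7780; P(burglary | alarm, earthquake) ≈ 0.4058

P(alarm) = 0.02×0.95×0.66 + 0.26×0.95×0.34 + 0.43×0.05×0.66 + 0.57×0.05×0.34 = 0.012540 + 0.083980 + 0.014190 + 0.009690 = 0.120400
Of this, 0.093670 comes from 0.083980 + 0.009690 (the burglary=true cases).
Hence the posterior is 0.093670/0.120400 ≈ 0.7780.

With the extra evidence:
Weight on burglary=true, given the evidence: 0.57*0.34 = 0.193800
The normalizing constant is 0.43*0.66 + 0.57*0.34 = 0.477600
P(burglary | alarm, earthquake) = 0.193800/0.477600 ≈ 0.4058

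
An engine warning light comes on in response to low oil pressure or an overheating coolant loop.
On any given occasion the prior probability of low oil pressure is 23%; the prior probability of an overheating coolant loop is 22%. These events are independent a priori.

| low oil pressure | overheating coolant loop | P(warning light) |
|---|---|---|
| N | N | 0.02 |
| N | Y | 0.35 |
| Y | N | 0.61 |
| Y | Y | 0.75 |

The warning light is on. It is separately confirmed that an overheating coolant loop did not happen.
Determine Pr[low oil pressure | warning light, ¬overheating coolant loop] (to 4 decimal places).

Enumerate both values of low oil pressure and weight by the priors:
  P(warning light | ¬overheating coolant loop) = 0.02×0.77 + 0.61×0.23
        = 0.015400 + 0.140300 = 0.155700
Configurations with low oil pressure contribute 0.140300, so
  P(low oil pressure | warning light, ¬overheating coolant loop) = 0.140300 / 0.155700 ≈ 0.9011

Pr[low oil pressure | warning light, ¬overheating coolant loop] ≈ 0.9011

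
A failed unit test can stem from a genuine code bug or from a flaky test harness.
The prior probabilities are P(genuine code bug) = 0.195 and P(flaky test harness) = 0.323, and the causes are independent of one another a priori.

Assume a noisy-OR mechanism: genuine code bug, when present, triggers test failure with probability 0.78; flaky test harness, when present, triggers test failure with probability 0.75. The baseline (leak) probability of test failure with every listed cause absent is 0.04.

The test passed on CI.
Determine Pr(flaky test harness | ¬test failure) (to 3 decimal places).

Under noisy-OR, P(test failure | causes) = 1 − (1−0.04)·∏(1−qᵢ) over the active causes.
P(¬test failure) = 0.96*0.805*0.677 + 0.24*0.805*0.323 + 0.2112*0.195*0.677 + 0.0528*0.195*0.323 = 0.523186 + 0.062404 + 0.027882 + 0.003326 = 0.616798
Of this, 0.065730 comes from 0.062404 + 0.003326 (the flaky test harness=true cases).
So P(flaky test harness | ¬test failure) = 0.065730/0.616798 ≈ 0.107.

Pr(flaky test harness | ¬test failure) ≈ 0.107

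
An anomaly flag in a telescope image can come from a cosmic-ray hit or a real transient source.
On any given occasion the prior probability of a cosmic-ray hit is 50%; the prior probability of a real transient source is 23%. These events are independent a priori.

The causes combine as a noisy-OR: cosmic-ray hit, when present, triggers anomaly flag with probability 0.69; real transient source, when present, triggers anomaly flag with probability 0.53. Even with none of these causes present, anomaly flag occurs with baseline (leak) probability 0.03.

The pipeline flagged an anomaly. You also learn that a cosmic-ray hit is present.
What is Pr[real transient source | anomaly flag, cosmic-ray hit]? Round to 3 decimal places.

Pr[real transient source | anomaly flag, cosmic-ray hit] ≈ 0.268

Under noisy-OR, P(anomaly flag | causes) = 1 − (1−0.03)·∏(1−qᵢ) over the active causes.
Numerator (weight on configurations with real transient source): 0.858671·0.23 = 0.197494
The normalizing constant is 0.6993·0.77 + 0.858671·0.23 = 0.735955
Posterior = 0.197494 / 0.735955 ≈ 0.268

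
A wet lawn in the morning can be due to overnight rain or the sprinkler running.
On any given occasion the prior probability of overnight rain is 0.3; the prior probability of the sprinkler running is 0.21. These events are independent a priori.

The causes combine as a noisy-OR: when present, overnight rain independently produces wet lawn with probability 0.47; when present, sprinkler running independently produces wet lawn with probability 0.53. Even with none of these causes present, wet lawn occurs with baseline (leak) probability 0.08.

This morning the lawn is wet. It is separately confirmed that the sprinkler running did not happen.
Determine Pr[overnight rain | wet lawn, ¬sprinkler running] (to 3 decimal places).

Under noisy-OR, P(wet lawn | causes) = 1 − (1−0.08)·∏(1−qᵢ) over the active causes.
Sum P(wet lawn|·) weighted by the priors over both values of overnight rain:
  P(wet lawn | ¬sprinkler running) = 0.08×0.7 + 0.5124×0.3
        = 0.056000 + 0.153720 = 0.209720
The terms with overnight rain present sum to 0.153720, so
  P(overnight rain | wet lawn, ¬sprinkler running) = 0.153720 / 0.209720 ≈ 0.733

Pr[overnight rain | wet lawn, ¬sprinkler running] ≈ 0.733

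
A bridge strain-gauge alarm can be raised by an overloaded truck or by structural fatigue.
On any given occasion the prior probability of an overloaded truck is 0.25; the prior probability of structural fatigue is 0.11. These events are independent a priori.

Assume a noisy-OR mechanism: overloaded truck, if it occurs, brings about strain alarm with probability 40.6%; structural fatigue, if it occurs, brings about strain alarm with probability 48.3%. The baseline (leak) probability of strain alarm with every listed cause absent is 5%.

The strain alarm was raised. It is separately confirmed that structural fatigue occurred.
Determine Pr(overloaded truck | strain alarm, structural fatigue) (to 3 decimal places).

Under noisy-OR, P(strain alarm | causes) = 1 − (1−0.05)·∏(1−qᵢ) over the active causes.
By total probability over both values of overloaded truck:
  P(strain alarm | structural fatigue) = 0.50885*0.75 + 0.708257*0.25
        = 0.381638 + 0.177064 = 0.558702
The terms with overloaded truck present sum to 0.177064, so
  P(overloaded truck | strain alarm, structural fatigue) = 0.177064 / 0.558702 ≈ 0.317

Pr(overloaded truck | strain alarm, structural fatigue) ≈ 0.317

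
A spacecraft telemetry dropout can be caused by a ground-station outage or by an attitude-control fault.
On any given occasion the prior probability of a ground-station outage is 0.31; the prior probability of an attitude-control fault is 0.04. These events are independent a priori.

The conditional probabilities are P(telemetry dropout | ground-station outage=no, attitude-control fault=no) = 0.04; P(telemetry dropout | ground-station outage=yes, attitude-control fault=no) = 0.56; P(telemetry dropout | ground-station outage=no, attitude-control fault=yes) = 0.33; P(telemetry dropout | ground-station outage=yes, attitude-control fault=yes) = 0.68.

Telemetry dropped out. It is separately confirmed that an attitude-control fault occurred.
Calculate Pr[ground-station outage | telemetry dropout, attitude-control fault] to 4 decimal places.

By total probability over both values of ground-station outage:
  P(telemetry dropout | attitude-control fault) = 0.33·0.69 + 0.68·0.31
        = 0.227700 + 0.210800 = 0.438500
The terms with ground-station outage present sum to 0.210800, so
  P(ground-station outage | telemetry dropout, attitude-control fault) = 0.210800 / 0.438500 ≈ 0.4807

Pr[ground-station outage | telemetry dropout, attitude-control fault] ≈ 0.4807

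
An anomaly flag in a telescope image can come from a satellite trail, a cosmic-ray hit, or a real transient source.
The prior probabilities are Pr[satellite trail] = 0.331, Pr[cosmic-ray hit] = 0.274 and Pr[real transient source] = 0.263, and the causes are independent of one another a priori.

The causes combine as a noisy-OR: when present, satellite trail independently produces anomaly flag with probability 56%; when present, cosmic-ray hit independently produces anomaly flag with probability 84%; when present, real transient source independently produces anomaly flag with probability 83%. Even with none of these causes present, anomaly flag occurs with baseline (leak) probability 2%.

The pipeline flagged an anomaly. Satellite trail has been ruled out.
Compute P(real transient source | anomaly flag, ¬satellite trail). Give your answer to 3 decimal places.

Under noisy-OR, P(anomaly flag | causes) = 1 − (1−0.02)·∏(1−qᵢ) over the active causes.
Numerator (weight on configurations with real transient source): 0.159128 + 0.070141 = 0.229269
The normalizing constant is 0.02*0.726*0.737 + 0.8334*0.726*0.263 + 0.8432*0.274*0.737 + 0.973344*0.274*0.263 = 0.410244
P(real transient source | anomaly flag, ¬satellite trail) = 0.229269/0.410244 ≈ 0.559

P(real transient source | anomaly flag, ¬satellite trail) ≈ 0.559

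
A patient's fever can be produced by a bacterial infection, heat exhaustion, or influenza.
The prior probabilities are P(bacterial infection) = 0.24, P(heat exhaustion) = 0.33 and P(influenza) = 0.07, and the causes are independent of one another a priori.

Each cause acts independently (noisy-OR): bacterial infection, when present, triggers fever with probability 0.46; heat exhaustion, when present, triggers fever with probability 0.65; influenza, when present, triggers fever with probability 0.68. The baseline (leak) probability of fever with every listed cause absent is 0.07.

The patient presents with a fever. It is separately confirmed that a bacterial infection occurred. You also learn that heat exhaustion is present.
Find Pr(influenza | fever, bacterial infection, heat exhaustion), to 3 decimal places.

Under noisy-OR, P(fever | causes) = 1 − (1−0.07)·∏(1−qᵢ) over the active causes.
Enumerate both values of influenza and weight by the priors:
  P(fever | bacterial infection, heat exhaustion) = 0.82423·0.93 + 0.943754·0.07
        = 0.766534 + 0.066063 = 0.832597
The terms with influenza present sum to 0.066063, so
  P(influenza | fever, bacterial infection, heat exhaustion) = 0.066063 / 0.832597 ≈ 0.079

Pr(influenza | fever, bacterial infection, heat exhaustion) ≈ 0.079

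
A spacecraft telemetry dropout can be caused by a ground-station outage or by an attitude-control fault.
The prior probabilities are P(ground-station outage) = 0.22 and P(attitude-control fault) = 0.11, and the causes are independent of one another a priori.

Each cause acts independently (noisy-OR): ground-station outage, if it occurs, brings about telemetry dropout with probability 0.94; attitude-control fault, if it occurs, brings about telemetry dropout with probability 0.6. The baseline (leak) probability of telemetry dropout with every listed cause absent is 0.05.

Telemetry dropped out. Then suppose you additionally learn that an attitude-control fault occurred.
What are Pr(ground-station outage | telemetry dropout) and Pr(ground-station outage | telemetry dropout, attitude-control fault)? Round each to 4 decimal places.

Under noisy-OR, P(telemetry dropout | causes) = 1 − (1−0.05)·∏(1−qᵢ) over the active causes.
For the numerator, keep only ground-station outage=true terms: 0.184639 + 0.023648 = 0.208287
Normalizer over all consistent configurations: 0.05·0.78·0.89 + 0.62·0.78·0.11 + 0.943·0.22·0.89 + 0.9772·0.22·0.11 = 0.296193
Posterior = 0.208287 / 0.296193 ≈ 0.7032

Now also conditioning on attitude-control fault=true:
For the numerator, keep only ground-station outage=true terms: 0.9772×0.22 = 0.214984
Denominator P(telemetry dropout | attitude-control fault): 0.62×0.78 + 0.9772×0.22 = 0.698584
P(ground-station outage | telemetry dropout, attitude-control fault) = 0.214984/0.698584 ≈ 0.3077
The drop from 0.7032 to 0.3077 is the explaining-away (discounting) effect.

Pr(ground-station outage | telemetry dropout) ≈ 0.7032; Pr(ground-station outage | telemetry dropout, attitude-control fault) ≈ 0.3077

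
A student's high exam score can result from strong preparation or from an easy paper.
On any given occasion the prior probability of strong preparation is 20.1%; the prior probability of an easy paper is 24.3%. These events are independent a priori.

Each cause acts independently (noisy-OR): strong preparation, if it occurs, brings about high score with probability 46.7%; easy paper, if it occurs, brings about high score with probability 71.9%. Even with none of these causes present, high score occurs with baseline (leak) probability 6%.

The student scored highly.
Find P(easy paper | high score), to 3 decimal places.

Under noisy-OR, P(high score | causes) = 1 − (1−0.06)·∏(1−qᵢ) over the active causes.
Enumerate the 4 (strong preparation, easy paper) configurations and weight by the priors:
  P(high score) = 0.06·0.799·0.757 + 0.73586·0.799·0.243 + 0.49898·0.201·0.757 + 0.859213·0.201·0.243
        = 0.036291 + 0.142872 + 0.075923 + 0.041967 = 0.297053
Configurations with easy paper contribute 0.184839, so
  P(easy paper | high score) = 0.184839 / 0.297053 ≈ 0.622

P(easy paper | high score) ≈ 0.622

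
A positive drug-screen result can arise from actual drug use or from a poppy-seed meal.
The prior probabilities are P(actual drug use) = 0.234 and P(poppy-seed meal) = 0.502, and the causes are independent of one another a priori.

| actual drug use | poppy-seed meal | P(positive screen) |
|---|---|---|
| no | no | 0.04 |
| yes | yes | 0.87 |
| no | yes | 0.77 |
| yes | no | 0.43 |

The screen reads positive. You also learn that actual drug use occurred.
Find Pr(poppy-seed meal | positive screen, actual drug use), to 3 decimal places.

P(positive screen | actual drug use) = 0.43*0.498 + 0.87*0.502 = 0.214140 + 0.436740 = 0.650880
The poppy-seed meal-present share is 0.87*0.502 = 0.436740.
Hence the posterior is 0.436740/0.650880 ≈ 0.671.

Pr(poppy-seed meal | positive screen, actual drug use) ≈ 0.671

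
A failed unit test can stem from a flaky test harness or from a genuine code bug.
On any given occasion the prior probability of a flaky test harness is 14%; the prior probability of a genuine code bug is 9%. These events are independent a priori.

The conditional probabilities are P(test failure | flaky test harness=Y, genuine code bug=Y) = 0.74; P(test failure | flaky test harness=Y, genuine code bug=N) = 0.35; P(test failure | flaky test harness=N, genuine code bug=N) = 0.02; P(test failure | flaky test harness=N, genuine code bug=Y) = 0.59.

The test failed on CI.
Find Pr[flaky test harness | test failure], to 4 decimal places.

Pr[flaky test harness | test failure] ≈ 0.4679

Numerator (weight on configurations with flaky test harness): 0.044590 + 0.009324 = 0.053914
Normalizer over all consistent configurations: 0.02×0.86×0.91 + 0.59×0.86×0.09 + 0.35×0.14×0.91 + 0.74×0.14×0.09 = 0.115232
P(flaky test harness | test failure) = 0.053914/0.115232 ≈ 0.4679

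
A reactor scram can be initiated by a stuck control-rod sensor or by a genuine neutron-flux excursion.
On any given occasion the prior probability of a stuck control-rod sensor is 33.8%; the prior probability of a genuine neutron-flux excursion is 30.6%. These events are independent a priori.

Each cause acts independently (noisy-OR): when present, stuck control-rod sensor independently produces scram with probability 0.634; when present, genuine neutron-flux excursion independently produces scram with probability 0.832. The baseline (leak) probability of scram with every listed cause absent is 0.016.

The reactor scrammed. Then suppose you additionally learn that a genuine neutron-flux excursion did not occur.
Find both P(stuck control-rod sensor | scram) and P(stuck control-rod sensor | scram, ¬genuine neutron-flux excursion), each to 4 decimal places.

Under noisy-OR, P(scram | causes) = 1 − (1−0.016)·∏(1−qᵢ) over the active causes.
P(scram) = 0.016·0.662·0.694 + 0.834688·0.662·0.306 + 0.639856·0.338·0.694 + 0.939496·0.338·0.306 = 0.007351 + 0.169084 + 0.150092 + 0.097170 = 0.423697
Restricting to configurations with stuck control-rod sensor present: 0.150092 + 0.097170 = 0.247262.
Hence the posterior is 0.247262/0.423697 ≈ 0.5836.

Now also conditioning on genuine neutron-flux excursion≠true:
Sum P(scram|·) weighted by the priors over both values of stuck control-rod sensor:
  P(scram | ¬genuine neutron-flux excursion) = 0.016×0.662 + 0.639856×0.338
        = 0.010592 + 0.216271 = 0.226863
Keeping only the stuck control-rod sensor-present terms gives 0.216271, so
  P(stuck control-rod sensor | scram, ¬genuine neutron-flux excursion) = 0.216271 / 0.226863 ≈ 0.9533
With genuine neutron-flux excursion excluded, stuck control-rod sensor must carry more of the explanatory weight for the scram.

P(stuck control-rod sensor | scram) ≈ 0.5836; P(stuck control-rod sensor | scram, ¬genuine neutron-flux excursion) ≈ 0.9533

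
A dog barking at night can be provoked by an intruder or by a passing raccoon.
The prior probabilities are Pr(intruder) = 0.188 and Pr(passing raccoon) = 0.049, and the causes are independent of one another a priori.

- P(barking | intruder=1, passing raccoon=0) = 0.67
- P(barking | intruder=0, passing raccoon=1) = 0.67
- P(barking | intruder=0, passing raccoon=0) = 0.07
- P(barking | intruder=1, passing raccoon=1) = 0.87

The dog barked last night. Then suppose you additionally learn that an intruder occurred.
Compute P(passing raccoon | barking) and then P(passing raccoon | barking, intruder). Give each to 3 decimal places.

P(passing raccoon | barking) ≈ 0.166; P(passing raccoon | barking, intruder) ≈ 0.063

Enumerate the 4 (intruder, passing raccoon) configurations and weight by the priors:
  P(barking) = 0.07·0.812·0.951 + 0.67·0.812·0.049 + 0.67·0.188·0.951 + 0.87·0.188·0.049
        = 0.054055 + 0.026658 + 0.119788 + 0.008014 = 0.208515
Keeping only the passing raccoon-present terms gives 0.034672, so
  P(passing raccoon | barking) = 0.034672 / 0.208515 ≈ 0.166

With the extra evidence:
For the numerator, keep only passing raccoon=true terms: 0.87*0.049 = 0.042630
Denominator P(barking | intruder): 0.67*0.951 + 0.87*0.049 = 0.679800
P(passing raccoon | barking, intruder) = 0.042630/0.679800 ≈ 0.063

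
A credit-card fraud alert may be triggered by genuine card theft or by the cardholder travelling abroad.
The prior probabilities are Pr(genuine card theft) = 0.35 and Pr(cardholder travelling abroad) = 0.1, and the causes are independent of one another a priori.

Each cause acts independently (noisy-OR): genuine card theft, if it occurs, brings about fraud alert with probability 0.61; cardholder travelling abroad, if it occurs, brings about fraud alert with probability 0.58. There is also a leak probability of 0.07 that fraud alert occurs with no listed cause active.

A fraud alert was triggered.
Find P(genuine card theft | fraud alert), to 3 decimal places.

P(genuine card theft | fraud alert) ≈ 0.741

Under noisy-OR, P(fraud alert | causes) = 1 − (1−0.07)·∏(1−qᵢ) over the active causes.
Sum P(fraud alert|·) weighted by the priors over the 4 (genuine card theft, cardholder travelling abroad) configurations:
  P(fraud alert) = 0.07·0.65·0.9 + 0.6094·0.65·0.1 + 0.6373·0.35·0.9 + 0.847666·0.35·0.1
        = 0.040950 + 0.039611 + 0.200749 + 0.029668 = 0.310978
Configurations with genuine card theft contribute 0.230417, so
  P(genuine card theft | fraud alert) = 0.230417 / 0.310978 ≈ 0.741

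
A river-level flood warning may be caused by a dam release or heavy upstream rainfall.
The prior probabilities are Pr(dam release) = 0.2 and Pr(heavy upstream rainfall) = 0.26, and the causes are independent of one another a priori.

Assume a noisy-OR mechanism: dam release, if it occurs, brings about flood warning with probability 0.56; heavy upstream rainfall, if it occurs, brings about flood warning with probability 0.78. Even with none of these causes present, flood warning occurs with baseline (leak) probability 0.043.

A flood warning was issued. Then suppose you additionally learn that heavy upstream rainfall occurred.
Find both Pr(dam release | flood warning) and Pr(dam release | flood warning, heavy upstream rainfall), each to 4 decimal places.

Under noisy-OR, P(flood warning | causes) = 1 − (1−0.043)·∏(1−qᵢ) over the active causes.
Sum P(flood warning|·) weighted by the priors over the 4 (dam release, heavy upstream rainfall) configurations:
  P(flood warning) = 0.043*0.8*0.74 + 0.78946*0.8*0.26 + 0.57892*0.2*0.74 + 0.907362*0.2*0.26
        = 0.025456 + 0.164208 + 0.085680 + 0.047183 = 0.322527
Configurations with dam release contribute 0.132863, so
  P(dam release | flood warning) = 0.132863 / 0.322527 ≈ 0.4119

With the extra evidence:
Sum P(flood warning|·) weighted by the priors over both values of dam release:
  P(flood warning | heavy upstream rainfall) = 0.78946*0.8 + 0.907362*0.2
        = 0.631568 + 0.181472 = 0.813040
Keeping only the dam release-present terms gives 0.181472, so
  P(dam release | flood warning, heavy upstream rainfall) = 0.181472 / 0.813040 ≈ 0.2232
Conditioning on heavy upstream rainfall lowers the posterior on dam release: the classic explaining-away effect in a common-effect structure.

Pr(dam release | flood warning) ≈ 0.4119; Pr(dam release | flood warning, heavy upstream rainfall) ≈ 0.2232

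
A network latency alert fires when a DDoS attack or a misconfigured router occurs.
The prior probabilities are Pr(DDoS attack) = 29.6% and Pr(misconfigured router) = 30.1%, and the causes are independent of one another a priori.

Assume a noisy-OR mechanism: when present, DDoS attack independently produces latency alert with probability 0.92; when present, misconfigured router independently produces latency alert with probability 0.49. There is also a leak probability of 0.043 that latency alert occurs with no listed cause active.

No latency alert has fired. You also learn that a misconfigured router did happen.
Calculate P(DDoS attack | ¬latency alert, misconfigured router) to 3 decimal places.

P(DDoS attack | ¬latency alert, misconfigured router) ≈ 0.033

Under noisy-OR, P(latency alert | causes) = 1 − (1−0.043)·∏(1−qᵢ) over the active causes.
P(¬latency alert | misconfigured router) = 0.48807×0.704 + 0.039046×0.296 = 0.343601 + 0.011558 = 0.355159
The DDoS attack-present share is 0.039046×0.296 = 0.011558.
So P(DDoS attack | ¬latency alert, misconfigured router) = 0.011558/0.355159 ≈ 0.033.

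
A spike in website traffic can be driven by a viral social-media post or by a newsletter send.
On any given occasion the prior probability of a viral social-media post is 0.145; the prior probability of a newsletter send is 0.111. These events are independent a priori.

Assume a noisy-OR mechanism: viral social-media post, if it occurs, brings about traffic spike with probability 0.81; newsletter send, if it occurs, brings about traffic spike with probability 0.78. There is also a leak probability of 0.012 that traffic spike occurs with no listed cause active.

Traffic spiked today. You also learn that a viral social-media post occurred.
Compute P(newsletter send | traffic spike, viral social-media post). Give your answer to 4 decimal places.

Under noisy-OR, P(traffic spike | causes) = 1 − (1−0.012)·∏(1−qᵢ) over the active causes.
For the numerator, keep only newsletter send=true terms: 0.958702·0.111 = 0.106416
The normalizing constant is 0.81228·0.889 + 0.958702·0.111 = 0.828533
P(newsletter send | traffic spike, viral social-media post) = 0.106416/0.828533 ≈ 0.1284

P(newsletter send | traffic spike, viral social-media post) ≈ 0.1284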